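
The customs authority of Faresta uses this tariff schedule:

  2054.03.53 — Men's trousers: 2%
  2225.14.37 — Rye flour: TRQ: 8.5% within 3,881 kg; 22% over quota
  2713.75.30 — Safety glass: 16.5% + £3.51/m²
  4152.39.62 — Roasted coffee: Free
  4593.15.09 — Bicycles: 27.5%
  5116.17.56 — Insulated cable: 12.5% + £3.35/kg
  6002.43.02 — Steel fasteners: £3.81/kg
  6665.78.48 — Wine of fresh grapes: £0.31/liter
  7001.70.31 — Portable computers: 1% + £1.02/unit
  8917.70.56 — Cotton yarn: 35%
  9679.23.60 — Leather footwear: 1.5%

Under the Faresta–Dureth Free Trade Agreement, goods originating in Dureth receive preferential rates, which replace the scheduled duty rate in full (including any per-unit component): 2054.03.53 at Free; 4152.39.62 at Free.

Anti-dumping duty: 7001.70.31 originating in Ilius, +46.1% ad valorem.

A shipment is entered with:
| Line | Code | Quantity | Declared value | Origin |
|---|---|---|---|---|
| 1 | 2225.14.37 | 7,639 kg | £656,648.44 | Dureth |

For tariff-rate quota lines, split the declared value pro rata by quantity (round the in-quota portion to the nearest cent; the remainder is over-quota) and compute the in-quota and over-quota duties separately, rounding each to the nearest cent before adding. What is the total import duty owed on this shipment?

£99,425.20

Line 1 (2225.14.37, Dureth, 7,639 kg, £656,648.44):
Code 2225.14.37 is under a tariff-rate quota (threshold 3,881 kg). In-quota: 3,881 kg at 8.5%; over-quota: 3,758 kg at 22%.
Pro-rata value split: in-quota = £656,648.44 × 3,881/7,639 = £333,610.76; over-quota = £656,648.44 − £333,610.76 = £323,037.68.
In-quota duty = £333,610.76 × 8.5% = £28,356.91. Over-quota duty = £323,037.68 × 22% = £71,068.29.
Line duty = £28,356.91 + £71,068.29 = £99,425.20.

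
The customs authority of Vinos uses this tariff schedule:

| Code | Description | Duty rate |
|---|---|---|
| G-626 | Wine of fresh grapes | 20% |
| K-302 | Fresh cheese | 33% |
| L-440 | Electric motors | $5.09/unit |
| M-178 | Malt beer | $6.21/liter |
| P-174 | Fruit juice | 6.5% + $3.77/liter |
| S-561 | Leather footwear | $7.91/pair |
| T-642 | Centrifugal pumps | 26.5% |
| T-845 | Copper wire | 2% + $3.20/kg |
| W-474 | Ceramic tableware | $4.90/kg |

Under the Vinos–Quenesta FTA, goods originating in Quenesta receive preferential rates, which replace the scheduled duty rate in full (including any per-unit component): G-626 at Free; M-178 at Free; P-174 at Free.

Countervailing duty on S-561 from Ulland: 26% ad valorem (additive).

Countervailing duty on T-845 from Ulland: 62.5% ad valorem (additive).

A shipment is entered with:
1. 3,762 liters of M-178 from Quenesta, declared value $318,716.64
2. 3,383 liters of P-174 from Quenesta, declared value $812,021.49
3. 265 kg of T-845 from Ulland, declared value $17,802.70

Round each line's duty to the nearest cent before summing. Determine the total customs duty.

$12,330.74

Line 1 (M-178, Quenesta, 3,762 liters, $318,716.64):
Base rate for M-178 is $6.21/liter.
Origin Quenesta qualifies under the Vinos–Quenesta agreement and M-178 is covered: preferential rate Free applies instead.
Duty = $318,716.64 × 0% = $0.00.
Line 2 (P-174, Quenesta, 3,383 liters, $812,021.49):
Base rate for P-174 is 6.5% + $3.77/liter.
Origin Quenesta qualifies under the Vinos–Quenesta agreement and P-174 is covered: preferential rate Free applies instead.
Duty = $812,021.49 × 0% = $0.00.
Line 3 (T-845, Ulland, 265 kg, $17,802.70):
Base rate for T-845 is 2% + $3.20/kg.
Additional duty on T-845 from Ulland: +62.5%. Applied ad valorem rate: 2% + 62.5% = 64.5%.
Duty = $17,802.70 × 64.5% + 265 × $3.20 = $12,330.74.
Total = $0.00 + $0.00 + $12,330.74 = $12,330.74.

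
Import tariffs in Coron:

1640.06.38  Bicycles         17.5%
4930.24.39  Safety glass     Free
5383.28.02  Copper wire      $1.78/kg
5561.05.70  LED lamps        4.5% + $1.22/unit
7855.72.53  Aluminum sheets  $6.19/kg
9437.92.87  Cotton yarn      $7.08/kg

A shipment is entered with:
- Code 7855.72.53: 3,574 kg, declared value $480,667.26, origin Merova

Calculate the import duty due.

Line 1 (7855.72.53, Merova, 3,574 kg, $480,667.26):
Base rate for 7855.72.53 is $6.19/kg.
Duty = 3,574 × $6.19 = $22,123.06.

$22,123.06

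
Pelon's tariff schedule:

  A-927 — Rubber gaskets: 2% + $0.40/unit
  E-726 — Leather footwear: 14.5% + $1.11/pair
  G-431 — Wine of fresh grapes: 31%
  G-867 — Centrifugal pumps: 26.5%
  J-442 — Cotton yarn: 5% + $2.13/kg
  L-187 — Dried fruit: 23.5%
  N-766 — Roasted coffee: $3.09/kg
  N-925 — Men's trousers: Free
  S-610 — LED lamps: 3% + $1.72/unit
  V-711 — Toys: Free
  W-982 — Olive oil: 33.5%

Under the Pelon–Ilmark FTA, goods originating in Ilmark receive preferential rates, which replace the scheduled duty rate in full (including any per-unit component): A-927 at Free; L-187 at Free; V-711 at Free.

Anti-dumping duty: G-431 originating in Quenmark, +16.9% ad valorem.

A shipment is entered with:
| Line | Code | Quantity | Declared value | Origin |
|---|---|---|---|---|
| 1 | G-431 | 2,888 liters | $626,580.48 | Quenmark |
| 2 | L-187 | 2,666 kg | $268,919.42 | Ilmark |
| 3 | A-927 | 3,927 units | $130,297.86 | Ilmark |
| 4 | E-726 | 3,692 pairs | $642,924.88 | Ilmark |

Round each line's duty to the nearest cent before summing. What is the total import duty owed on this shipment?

Line 1 (G-431, Quenmark, 2,888 liters, $626,580.48):
Base rate for G-431 is 31%.
Additional duty on G-431 from Quenmark: +16.9%. Applied ad valorem rate: 31% + 16.9% = 47.9%.
Duty = $626,580.48 × 47.9% = $300,132.05.
Line 2 (L-187, Ilmark, 2,666 kg, $268,919.42):
Base rate for L-187 is 23.5%.
Origin Ilmark qualifies under the Pelon–Ilmark agreement and L-187 is covered: preferential rate Free applies instead.
Duty = $268,919.42 × 0% = $0.00.
Line 3 (A-927, Ilmark, 3,927 units, $130,297.86):
Base rate for A-927 is 2% + $0.40/unit.
Origin Ilmark qualifies under the Pelon–Ilmark agreement and A-927 is covered: preferential rate Free applies instead.
Duty = $130,297.86 × 0% = $0.00.
Line 4 (E-726, Ilmark, 3,692 pairs, $642,924.88):
Base rate for E-726 is 14.5% + $1.11/pair.
Origin Ilmark is the FTA partner but E-726 is not on the preference list; base rate stands.
Duty = $642,924.88 × 14.5% + 3,692 × $1.11 = $97,322.23.
Total = $300,132.05 + $0.00 + $0.00 + $97,322.23 = $397,454.28.

$397,454.28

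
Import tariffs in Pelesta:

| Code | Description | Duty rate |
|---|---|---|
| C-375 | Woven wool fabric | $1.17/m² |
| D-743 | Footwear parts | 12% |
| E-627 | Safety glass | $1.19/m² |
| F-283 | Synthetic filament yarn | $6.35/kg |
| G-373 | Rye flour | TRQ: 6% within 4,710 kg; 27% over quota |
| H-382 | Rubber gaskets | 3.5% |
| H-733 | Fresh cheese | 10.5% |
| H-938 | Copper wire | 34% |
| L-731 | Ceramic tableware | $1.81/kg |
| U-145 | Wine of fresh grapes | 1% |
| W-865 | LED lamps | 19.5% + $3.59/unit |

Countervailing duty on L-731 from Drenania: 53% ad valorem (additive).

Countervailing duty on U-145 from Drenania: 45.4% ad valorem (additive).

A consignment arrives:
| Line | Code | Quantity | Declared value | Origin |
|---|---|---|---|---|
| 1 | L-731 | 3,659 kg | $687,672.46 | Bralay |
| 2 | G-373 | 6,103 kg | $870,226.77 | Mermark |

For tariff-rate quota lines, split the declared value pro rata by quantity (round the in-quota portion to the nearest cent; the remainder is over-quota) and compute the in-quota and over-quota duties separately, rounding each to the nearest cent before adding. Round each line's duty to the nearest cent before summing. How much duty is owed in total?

$100,548.24

Line 1 (L-731, Bralay, 3,659 kg, $687,672.46):
Base rate for L-731 is $1.81/kg.
The additional-duty order on L-731 targets Drenania, not Bralay; it does not apply.
Duty = 3,659 × $1.81 = $6,622.79.
Line 2 (G-373, Mermark, 6,103 kg, $870,226.77):
Code G-373 is under a tariff-rate quota (threshold 4,710 kg). In-quota: 4,710 kg at 6%; over-quota: 1,393 kg at 27%.
Pro-rata value split: in-quota = $870,226.77 × 4,710/6,103 = $671,598.90; over-quota = $870,226.77 − $671,598.90 = $198,627.87.
In-quota duty = $671,598.90 × 6% = $40,295.93. Over-quota duty = $198,627.87 × 27% = $53,629.52.
Line duty = $40,295.93 + $53,629.52 = $93,925.45.
Total = $6,622.79 + $93,925.45 = $100,548.24.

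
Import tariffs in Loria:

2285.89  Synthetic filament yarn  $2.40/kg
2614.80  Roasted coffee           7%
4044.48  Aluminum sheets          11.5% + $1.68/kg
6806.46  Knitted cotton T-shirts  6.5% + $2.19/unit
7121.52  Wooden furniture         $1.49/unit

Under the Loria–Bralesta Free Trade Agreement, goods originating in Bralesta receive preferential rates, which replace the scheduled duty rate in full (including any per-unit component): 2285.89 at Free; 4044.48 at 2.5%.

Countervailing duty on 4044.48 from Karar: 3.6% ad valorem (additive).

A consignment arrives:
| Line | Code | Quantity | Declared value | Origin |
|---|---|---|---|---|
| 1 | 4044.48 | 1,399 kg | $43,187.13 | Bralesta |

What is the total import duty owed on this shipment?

$1,079.68

Line 1 (4044.48, Bralesta, 1,399 kg, $43,187.13):
Base rate for 4044.48 is 11.5% + $1.68/kg.
Origin Bralesta qualifies under the Loria–Bralesta agreement and 4044.48 is covered: preferential rate 2.5% applies instead.
The additional-duty order on 4044.48 targets Karar, not Bralesta; it does not apply.
Duty = $43,187.13 × 2.5% = $1,079.68.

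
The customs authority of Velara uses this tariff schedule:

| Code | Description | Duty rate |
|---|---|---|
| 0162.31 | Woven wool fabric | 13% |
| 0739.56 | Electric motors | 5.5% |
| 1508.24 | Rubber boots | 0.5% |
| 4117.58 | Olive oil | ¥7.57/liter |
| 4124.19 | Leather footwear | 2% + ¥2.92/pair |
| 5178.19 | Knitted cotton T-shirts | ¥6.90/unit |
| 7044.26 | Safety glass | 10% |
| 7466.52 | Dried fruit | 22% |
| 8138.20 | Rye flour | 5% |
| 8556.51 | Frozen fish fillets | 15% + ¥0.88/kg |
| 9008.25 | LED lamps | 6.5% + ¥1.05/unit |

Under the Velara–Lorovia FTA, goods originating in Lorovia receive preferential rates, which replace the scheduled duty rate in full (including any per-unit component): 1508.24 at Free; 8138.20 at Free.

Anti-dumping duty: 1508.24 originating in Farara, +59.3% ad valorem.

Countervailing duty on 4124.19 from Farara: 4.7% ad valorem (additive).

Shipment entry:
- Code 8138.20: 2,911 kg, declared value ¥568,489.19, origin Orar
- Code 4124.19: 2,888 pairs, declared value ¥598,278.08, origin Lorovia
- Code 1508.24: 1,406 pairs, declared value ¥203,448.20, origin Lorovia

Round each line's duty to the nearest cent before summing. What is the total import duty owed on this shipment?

Line 1 (8138.20, Orar, 2,911 kg, ¥568,489.19):
Base rate for 8138.20 is 5%.
8138.20 has an FTA preferential rate, but origin Orar is not Lorovia; base rate stands.
Duty = ¥568,489.19 × 5% = ¥28,424.46.
Line 2 (4124.19, Lorovia, 2,888 pairs, ¥598,278.08):
Base rate for 4124.19 is 2% + ¥2.92/pair.
Origin Lorovia is the FTA partner but 4124.19 is not on the preference list; base rate stands.
The additional-duty order on 4124.19 targets Farara, not Lorovia; it does not apply.
Duty = ¥598,278.08 × 2% + 2,888 × ¥2.92 = ¥20,398.52.
Line 3 (1508.24, Lorovia, 1,406 pairs, ¥203,448.20):
Base rate for 1508.24 is 0.5%.
Origin Lorovia qualifies under the Velara–Lorovia agreement and 1508.24 is covered: preferential rate Free applies instead.
The additional-duty order on 1508.24 targets Farara, not Lorovia; it does not apply.
Duty = ¥203,448.20 × 0% = ¥0.00.
Total = ¥28,424.46 + ¥20,398.52 + ¥0.00 = ¥48,822.98.

¥48,822.98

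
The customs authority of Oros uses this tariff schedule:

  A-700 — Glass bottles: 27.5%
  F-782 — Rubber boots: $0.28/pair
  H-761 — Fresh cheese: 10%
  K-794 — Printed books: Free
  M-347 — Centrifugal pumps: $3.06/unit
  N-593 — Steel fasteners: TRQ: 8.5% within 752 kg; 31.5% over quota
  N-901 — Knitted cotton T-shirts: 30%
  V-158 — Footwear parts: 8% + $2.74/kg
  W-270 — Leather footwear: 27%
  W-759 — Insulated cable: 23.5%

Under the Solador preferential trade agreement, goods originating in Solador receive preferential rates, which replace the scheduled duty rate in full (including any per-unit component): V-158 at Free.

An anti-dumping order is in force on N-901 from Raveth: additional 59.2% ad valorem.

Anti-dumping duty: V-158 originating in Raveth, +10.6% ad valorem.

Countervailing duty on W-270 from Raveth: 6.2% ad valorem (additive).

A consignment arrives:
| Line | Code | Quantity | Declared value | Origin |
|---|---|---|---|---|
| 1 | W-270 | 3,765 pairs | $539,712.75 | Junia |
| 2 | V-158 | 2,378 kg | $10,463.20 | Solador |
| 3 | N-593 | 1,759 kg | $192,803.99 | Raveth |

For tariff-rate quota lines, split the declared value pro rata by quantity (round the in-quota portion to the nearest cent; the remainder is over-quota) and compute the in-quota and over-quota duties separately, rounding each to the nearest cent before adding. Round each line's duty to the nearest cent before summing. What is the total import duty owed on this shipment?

$187,497.55

Line 1 (W-270, Junia, 3,765 pairs, $539,712.75):
Base rate for W-270 is 27%.
The additional-duty order on W-270 targets Raveth, not Junia; it does not apply.
Duty = $539,712.75 × 27% = $145,722.44.
Line 2 (V-158, Solador, 2,378 kg, $10,463.20):
Base rate for V-158 is 8% + $2.74/kg.
Origin Solador qualifies under the Oros–Solador agreement and V-158 is covered: preferential rate Free applies instead.
The additional-duty order on V-158 targets Raveth, not Solador; it does not apply.
Duty = $10,463.20 × 0% = $0.00.
Line 3 (N-593, Raveth, 1,759 kg, $192,803.99):
Code N-593 is under a tariff-rate quota (threshold 752 kg). In-quota: 752 kg at 8.5%; over-quota: 1,007 kg at 31.5%.
Pro-rata value split: in-quota = $192,803.99 × 752/1,759 = $82,426.72; over-quota = $192,803.99 − $82,426.72 = $110,377.27.
In-quota duty = $82,426.72 × 8.5% = $7,006.27. Over-quota duty = $110,377.27 × 31.5% = $34,768.84.
Line duty = $7,006.27 + $34,768.84 = $41,775.11.
Total = $145,722.44 + $0.00 + $41,775.11 = $187,497.55.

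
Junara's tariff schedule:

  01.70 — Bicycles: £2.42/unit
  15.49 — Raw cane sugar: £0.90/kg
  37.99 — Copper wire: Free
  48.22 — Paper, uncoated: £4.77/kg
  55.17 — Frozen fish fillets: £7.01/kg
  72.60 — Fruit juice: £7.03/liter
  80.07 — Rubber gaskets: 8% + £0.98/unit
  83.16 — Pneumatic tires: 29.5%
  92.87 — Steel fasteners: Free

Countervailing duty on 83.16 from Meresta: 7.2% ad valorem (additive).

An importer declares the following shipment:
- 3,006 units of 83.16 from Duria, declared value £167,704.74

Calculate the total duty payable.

£49,472.90

Line 1 (83.16, Duria, 3,006 units, £167,704.74):
Base rate for 83.16 is 29.5%.
The additional-duty order on 83.16 targets Meresta, not Duria; it does not apply.
Duty = £167,704.74 × 29.5% = £49,472.90.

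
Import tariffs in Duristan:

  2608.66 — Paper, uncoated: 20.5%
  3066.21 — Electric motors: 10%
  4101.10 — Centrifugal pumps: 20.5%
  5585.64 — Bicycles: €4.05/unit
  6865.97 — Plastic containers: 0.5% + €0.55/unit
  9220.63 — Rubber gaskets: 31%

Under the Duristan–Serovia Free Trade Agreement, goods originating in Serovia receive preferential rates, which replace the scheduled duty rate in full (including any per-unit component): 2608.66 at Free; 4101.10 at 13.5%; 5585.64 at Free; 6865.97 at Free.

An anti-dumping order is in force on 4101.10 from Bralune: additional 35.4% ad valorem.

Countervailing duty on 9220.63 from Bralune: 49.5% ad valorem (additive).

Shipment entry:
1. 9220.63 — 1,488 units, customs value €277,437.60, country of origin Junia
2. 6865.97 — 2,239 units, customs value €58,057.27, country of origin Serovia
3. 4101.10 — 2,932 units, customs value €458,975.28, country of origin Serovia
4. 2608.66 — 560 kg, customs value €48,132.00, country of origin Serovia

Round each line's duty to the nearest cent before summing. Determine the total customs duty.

Line 1 (9220.63, Junia, 1,488 units, €277,437.60):
Base rate for 9220.63 is 31%.
The additional-duty order on 9220.63 targets Bralune, not Junia; it does not apply.
Duty = €277,437.60 × 31% = €86,005.66.
Line 2 (6865.97, Serovia, 2,239 units, €58,057.27):
Base rate for 6865.97 is 0.5% + €0.55/unit.
Origin Serovia qualifies under the Duristan–Serovia agreement and 6865.97 is covered: preferential rate Free applies instead.
Duty = €58,057.27 × 0% = €0.00.
Line 3 (4101.10, Serovia, 2,932 units, €458,975.28):
Base rate for 4101.10 is 20.5%.
Origin Serovia qualifies under the Duristan–Serovia agreement and 4101.10 is covered: preferential rate 13.5% applies instead.
The additional-duty order on 4101.10 targets Bralune, not Serovia; it does not apply.
Duty = €458,975.28 × 13.5% = €61,961.66.
Line 4 (2608.66, Serovia, 560 kg, €48,132.00):
Base rate for 2608.66 is 20.5%.
Origin Serovia qualifies under the Duristan–Serovia agreement and 2608.66 is covered: preferential rate Free applies instead.
Duty = €48,132.00 × 0% = €0.00.
Total = €86,005.66 + €0.00 + €61,961.66 + €0.00 = €147,967.32.

€147,967.32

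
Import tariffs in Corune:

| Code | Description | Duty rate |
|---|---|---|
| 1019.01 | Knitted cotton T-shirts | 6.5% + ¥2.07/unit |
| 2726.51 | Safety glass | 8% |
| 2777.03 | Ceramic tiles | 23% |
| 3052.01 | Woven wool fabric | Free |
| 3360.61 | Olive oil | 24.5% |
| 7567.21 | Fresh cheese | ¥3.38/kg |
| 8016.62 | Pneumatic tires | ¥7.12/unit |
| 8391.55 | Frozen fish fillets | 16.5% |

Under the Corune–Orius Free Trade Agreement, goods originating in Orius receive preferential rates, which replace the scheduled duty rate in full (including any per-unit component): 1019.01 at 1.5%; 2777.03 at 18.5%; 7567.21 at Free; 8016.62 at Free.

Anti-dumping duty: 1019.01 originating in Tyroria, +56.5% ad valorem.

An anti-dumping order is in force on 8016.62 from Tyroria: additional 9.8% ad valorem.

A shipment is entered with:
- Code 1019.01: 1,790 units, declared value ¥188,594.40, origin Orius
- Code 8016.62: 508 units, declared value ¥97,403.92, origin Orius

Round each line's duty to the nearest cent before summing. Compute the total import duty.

¥2,828.92

Line 1 (1019.01, Orius, 1,790 units, ¥188,594.40):
Base rate for 1019.01 is 6.5% + ¥2.07/unit.
Origin Orius qualifies under the Corune–Orius agreement and 1019.01 is covered: preferential rate 1.5% applies instead.
The additional-duty order on 1019.01 targets Tyroria, not Orius; it does not apply.
Duty = ¥188,594.40 × 1.5% = ¥2,828.92.
Line 2 (8016.62, Orius, 508 units, ¥97,403.92):
Base rate for 8016.62 is ¥7.12/unit.
Origin Orius qualifies under the Corune–Orius agreement and 8016.62 is covered: preferential rate Free applies instead.
The additional-duty order on 8016.62 targets Tyroria, not Orius; it does not apply.
Duty = ¥97,403.92 × 0% = ¥0.00.
Total = ¥2,828.92 + ¥0.00 = ¥2,828.92.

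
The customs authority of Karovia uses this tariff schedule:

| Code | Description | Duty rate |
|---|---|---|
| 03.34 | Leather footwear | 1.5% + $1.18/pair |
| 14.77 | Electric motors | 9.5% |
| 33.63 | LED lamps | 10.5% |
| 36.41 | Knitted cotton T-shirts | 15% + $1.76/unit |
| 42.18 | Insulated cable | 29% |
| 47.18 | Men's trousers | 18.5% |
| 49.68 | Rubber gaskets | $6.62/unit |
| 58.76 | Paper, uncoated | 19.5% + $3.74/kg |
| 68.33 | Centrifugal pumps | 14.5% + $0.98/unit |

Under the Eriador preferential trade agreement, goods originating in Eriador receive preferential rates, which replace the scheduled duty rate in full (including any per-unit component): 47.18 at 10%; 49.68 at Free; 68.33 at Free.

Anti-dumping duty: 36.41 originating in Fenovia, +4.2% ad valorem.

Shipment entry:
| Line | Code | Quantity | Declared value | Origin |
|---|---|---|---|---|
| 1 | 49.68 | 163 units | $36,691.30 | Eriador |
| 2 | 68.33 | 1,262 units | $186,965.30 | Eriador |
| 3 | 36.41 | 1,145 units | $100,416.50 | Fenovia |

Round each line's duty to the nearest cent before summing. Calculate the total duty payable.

Line 1 (49.68, Eriador, 163 units, $36,691.30):
Base rate for 49.68 is $6.62/unit.
Origin Eriador qualifies under the Karovia–Eriador agreement and 49.68 is covered: preferential rate Free applies instead.
Duty = $36,691.30 × 0% = $0.00.
Line 2 (68.33, Eriador, 1,262 units, $186,965.30):
Base rate for 68.33 is 14.5% + $0.98/unit.
Origin Eriador qualifies under the Karovia–Eriador agreement and 68.33 is covered: preferential rate Free applies instead.
Duty = $186,965.30 × 0% = $0.00.
Line 3 (36.41, Fenovia, 1,145 units, $100,416.50):
Base rate for 36.41 is 15% + $1.76/unit.
Additional duty on 36.41 from Fenovia: +4.2%. Applied ad valorem rate: 15% + 4.2% = 19.2%.
Duty = $100,416.50 × 19.2% + 1,145 × $1.76 = $21,295.17.
Total = $0.00 + $0.00 + $21,295.17 = $21,295.17.

$21,295.17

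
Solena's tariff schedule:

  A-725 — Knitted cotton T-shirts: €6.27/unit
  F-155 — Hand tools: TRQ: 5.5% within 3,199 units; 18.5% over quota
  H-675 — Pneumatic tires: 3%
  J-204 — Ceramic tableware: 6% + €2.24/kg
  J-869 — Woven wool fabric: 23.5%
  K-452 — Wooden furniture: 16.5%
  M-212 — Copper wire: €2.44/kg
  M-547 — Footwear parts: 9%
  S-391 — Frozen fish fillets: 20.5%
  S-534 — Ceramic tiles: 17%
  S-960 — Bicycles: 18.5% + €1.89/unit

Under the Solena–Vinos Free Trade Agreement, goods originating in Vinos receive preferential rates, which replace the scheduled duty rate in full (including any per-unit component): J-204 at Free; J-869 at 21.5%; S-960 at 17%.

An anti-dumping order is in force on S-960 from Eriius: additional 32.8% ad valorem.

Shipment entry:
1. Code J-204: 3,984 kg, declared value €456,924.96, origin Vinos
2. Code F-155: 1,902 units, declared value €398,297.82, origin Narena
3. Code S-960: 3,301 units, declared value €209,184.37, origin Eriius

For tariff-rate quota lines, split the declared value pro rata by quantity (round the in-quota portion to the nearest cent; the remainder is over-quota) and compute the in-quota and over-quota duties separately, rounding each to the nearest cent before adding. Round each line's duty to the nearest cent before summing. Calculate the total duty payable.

€135,456.85

Line 1 (J-204, Vinos, 3,984 kg, €456,924.96):
Base rate for J-204 is 6% + €2.24/kg.
Origin Vinos qualifies under the Solena–Vinos agreement and J-204 is covered: preferential rate Free applies instead.
Duty = €456,924.96 × 0% = €0.00.
Line 2 (F-155, Narena, 1,902 units, €398,297.82):
Code F-155 is under a tariff-rate quota (threshold 3,199 units). Quantity 1,902 units is within the quota, so the in-quota rate 5.5% applies to the full value.
Duty = €398,297.82 × 5.5% = €21,906.38.
Line 3 (S-960, Eriius, 3,301 units, €209,184.37):
Base rate for S-960 is 18.5% + €1.89/unit.
S-960 has an FTA preferential rate, but origin Eriius is not Vinos; base rate stands.
Additional duty on S-960 from Eriius: +32.8%. Applied ad valorem rate: 18.5% + 32.8% = 51.3%.
Duty = €209,184.37 × 51.3% + 3,301 × €1.89 = €113,550.47.
Total = €0.00 + €21,906.38 + €113,550.47 = €135,456.85.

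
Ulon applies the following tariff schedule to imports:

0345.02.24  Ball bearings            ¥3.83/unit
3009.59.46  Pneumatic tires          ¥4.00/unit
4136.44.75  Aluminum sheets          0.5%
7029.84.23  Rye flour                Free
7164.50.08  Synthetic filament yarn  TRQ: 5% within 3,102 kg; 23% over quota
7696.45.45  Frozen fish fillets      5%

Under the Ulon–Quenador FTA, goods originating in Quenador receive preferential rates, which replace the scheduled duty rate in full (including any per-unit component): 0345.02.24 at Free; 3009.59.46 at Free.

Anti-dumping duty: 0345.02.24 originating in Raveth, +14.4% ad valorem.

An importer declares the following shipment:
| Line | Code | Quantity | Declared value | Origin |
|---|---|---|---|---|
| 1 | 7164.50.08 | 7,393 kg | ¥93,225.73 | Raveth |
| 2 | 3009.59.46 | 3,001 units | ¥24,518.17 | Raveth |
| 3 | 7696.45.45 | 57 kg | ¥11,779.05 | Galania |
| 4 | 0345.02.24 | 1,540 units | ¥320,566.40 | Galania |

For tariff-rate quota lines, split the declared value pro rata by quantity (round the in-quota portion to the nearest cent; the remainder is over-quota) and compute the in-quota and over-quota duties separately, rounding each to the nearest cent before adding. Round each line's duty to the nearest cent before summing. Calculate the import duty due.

Line 1 (7164.50.08, Raveth, 7,393 kg, ¥93,225.73):
Code 7164.50.08 is under a tariff-rate quota (threshold 3,102 kg). In-quota: 3,102 kg at 5%; over-quota: 4,291 kg at 23%.
Pro-rata value split: in-quota = ¥93,225.73 × 3,102/7,393 = ¥39,116.22; over-quota = ¥93,225.73 − ¥39,116.22 = ¥54,109.51.
In-quota duty = ¥39,116.22 × 5% = ¥1,955.81. Over-quota duty = ¥54,109.51 × 23% = ¥12,445.19.
Line duty = ¥1,955.81 + ¥12,445.19 = ¥14,401.00.
Line 2 (3009.59.46, Raveth, 3,001 units, ¥24,518.17):
Base rate for 3009.59.46 is ¥4.00/unit.
3009.59.46 has an FTA preferential rate, but origin Raveth is not Quenador; base rate stands.
Duty = 3,001 × ¥4.00 = ¥12,004.00.
Line 3 (7696.45.45, Galania, 57 kg, ¥11,779.05):
Base rate for 7696.45.45 is 5%.
Duty = ¥11,779.05 × 5% = ¥588.95.
Line 4 (0345.02.24, Galania, 1,540 units, ¥320,566.40):
Base rate for 0345.02.24 is ¥3.83/unit.
0345.02.24 has an FTA preferential rate, but origin Galania is not Quenador; base rate stands.
The additional-duty order on 0345.02.24 targets Raveth, not Galania; it does not apply.
Duty = 1,540 × ¥3.83 = ¥5,898.20.
Total = ¥14,401.00 + ¥12,004.00 + ¥588.95 + ¥5,898.20 = ¥32,892.15.

¥32,892.15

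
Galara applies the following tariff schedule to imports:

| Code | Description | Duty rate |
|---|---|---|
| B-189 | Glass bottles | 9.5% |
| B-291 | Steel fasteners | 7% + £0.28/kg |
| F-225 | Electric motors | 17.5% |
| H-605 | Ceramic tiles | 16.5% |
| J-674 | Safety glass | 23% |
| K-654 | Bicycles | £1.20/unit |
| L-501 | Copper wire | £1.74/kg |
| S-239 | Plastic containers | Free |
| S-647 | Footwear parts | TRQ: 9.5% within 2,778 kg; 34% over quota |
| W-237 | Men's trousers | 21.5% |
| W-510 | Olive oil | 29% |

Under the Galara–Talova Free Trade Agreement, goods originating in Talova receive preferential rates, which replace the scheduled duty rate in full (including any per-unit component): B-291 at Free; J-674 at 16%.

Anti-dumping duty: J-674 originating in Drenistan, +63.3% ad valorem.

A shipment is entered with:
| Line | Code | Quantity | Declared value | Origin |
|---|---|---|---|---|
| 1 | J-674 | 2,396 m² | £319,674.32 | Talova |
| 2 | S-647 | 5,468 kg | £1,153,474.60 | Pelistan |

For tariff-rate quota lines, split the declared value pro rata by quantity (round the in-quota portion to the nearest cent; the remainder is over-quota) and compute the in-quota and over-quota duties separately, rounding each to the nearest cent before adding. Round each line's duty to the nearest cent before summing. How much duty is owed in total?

Line 1 (J-674, Talova, 2,396 m², £319,674.32):
Base rate for J-674 is 23%.
Origin Talova qualifies under the Galara–Talova agreement and J-674 is covered: preferential rate 16% applies instead.
The additional-duty order on J-674 targets Drenistan, not Talova; it does not apply.
Duty = £319,674.32 × 16% = £51,147.89.
Line 2 (S-647, Pelistan, 5,468 kg, £1,153,474.60):
Code S-647 is under a tariff-rate quota (threshold 2,778 kg). In-quota: 2,778 kg at 9.5%; over-quota: 2,690 kg at 34%.
Pro-rata value split: in-quota = £1,153,474.60 × 2,778/5,468 = £586,019.10; over-quota = £1,153,474.60 − £586,019.10 = £567,455.50.
In-quota duty = £586,019.10 × 9.5% = £55,671.81. Over-quota duty = £567,455.50 × 34% = £192,934.87.
Line duty = £55,671.81 + £192,934.87 = £248,606.68.
Total = £51,147.89 + £248,606.68 = £299,754.57.

£299,754.57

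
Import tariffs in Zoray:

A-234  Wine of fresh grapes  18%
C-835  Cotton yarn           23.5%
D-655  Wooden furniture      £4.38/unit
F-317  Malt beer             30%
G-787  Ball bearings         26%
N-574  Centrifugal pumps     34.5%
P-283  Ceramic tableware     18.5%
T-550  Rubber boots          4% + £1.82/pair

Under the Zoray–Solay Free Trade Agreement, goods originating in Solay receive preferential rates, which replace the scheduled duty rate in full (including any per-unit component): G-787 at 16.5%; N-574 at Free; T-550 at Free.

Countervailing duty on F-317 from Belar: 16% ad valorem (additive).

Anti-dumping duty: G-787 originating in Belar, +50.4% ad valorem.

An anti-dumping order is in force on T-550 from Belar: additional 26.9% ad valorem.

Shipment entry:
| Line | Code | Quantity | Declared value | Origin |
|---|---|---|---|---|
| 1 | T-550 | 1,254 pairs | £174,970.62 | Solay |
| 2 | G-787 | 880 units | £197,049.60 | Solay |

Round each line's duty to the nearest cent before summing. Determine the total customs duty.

Line 1 (T-550, Solay, 1,254 pairs, £174,970.62):
Base rate for T-550 is 4% + £1.82/pair.
Origin Solay qualifies under the Zoray–Solay agreement and T-550 is covered: preferential rate Free applies instead.
The additional-duty order on T-550 targets Belar, not Solay; it does not apply.
Duty = £174,970.62 × 0% = £0.00.
Line 2 (G-787, Solay, 880 units, £197,049.60):
Base rate for G-787 is 26%.
Origin Solay qualifies under the Zoray–Solay agreement and G-787 is covered: preferential rate 16.5% applies instead.
The additional-duty order on G-787 targets Belar, not Solay; it does not apply.
Duty = £197,049.60 × 16.5% = £32,513.18.
Total = £0.00 + £32,513.18 = £32,513.18.

£32,513.18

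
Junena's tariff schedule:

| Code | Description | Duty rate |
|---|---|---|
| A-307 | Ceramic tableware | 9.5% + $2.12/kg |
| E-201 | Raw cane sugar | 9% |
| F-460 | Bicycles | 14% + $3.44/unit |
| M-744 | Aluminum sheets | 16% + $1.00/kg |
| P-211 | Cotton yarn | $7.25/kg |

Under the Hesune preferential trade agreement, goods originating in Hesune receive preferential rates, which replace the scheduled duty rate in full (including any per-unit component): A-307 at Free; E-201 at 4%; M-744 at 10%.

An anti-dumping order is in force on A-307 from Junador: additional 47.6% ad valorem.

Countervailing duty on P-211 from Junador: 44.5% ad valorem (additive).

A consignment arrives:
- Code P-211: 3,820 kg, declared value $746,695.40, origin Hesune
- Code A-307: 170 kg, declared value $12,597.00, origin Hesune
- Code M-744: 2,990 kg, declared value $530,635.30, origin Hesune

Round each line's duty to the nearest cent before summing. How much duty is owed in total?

$80,758.53

Line 1 (P-211, Hesune, 3,820 kg, $746,695.40):
Base rate for P-211 is $7.25/kg.
Origin Hesune is the FTA partner but P-211 is not on the preference list; base rate stands.
The additional-duty order on P-211 targets Junador, not Hesune; it does not apply.
Duty = 3,820 × $7.25 = $27,695.00.
Line 2 (A-307, Hesune, 170 kg, $12,597.00):
Base rate for A-307 is 9.5% + $2.12/kg.
Origin Hesune qualifies under the Junena–Hesune agreement and A-307 is covered: preferential rate Free applies instead.
The additional-duty order on A-307 targets Junador, not Hesune; it does not apply.
Duty = $12,597.00 × 0% = $0.00.
Line 3 (M-744, Hesune, 2,990 kg, $530,635.30):
Base rate for M-744 is 16% + $1.00/kg.
Origin Hesune qualifies under the Junena–Hesune agreement and M-744 is covered: preferential rate 10% applies instead.
Duty = $530,635.30 × 10% = $53,063.53.
Total = $27,695.00 + $0.00 + $53,063.53 = $80,758.53.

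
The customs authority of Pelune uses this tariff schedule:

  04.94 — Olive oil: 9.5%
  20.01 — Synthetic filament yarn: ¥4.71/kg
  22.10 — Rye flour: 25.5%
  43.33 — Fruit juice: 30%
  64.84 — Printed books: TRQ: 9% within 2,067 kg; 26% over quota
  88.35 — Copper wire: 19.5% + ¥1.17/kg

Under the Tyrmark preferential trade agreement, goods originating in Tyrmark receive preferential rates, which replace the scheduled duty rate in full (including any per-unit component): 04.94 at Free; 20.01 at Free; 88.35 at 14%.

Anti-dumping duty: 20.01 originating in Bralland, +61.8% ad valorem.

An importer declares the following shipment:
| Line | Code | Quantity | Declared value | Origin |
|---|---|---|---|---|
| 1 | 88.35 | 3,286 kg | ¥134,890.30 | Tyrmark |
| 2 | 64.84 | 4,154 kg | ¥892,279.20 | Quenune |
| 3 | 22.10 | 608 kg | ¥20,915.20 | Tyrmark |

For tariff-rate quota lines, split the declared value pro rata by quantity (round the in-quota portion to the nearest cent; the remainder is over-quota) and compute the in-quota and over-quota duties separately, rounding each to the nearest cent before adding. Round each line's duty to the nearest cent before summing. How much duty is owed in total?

¥180,732.04

Line 1 (88.35, Tyrmark, 3,286 kg, ¥134,890.30):
Base rate for 88.35 is 19.5% + ¥1.17/kg.
Origin Tyrmark qualifies under the Pelune–Tyrmark agreement and 88.35 is covered: preferential rate 14% applies instead.
Duty = ¥134,890.30 × 14% = ¥18,884.64.
Line 2 (64.84, Quenune, 4,154 kg, ¥892,279.20):
Code 64.84 is under a tariff-rate quota (threshold 2,067 kg). In-quota: 2,067 kg at 9%; over-quota: 2,087 kg at 26%.
Pro-rata value split: in-quota = ¥892,279.20 × 2,067/4,154 = ¥443,991.60; over-quota = ¥892,279.20 − ¥443,991.60 = ¥448,287.60.
In-quota duty = ¥443,991.60 × 9% = ¥39,959.24. Over-quota duty = ¥448,287.60 × 26% = ¥116,554.78.
Line duty = ¥39,959.24 + ¥116,554.78 = ¥156,514.02.
Line 3 (22.10, Tyrmark, 608 kg, ¥20,915.20):
Base rate for 22.10 is 25.5%.
Origin Tyrmark is the FTA partner but 22.10 is not on the preference list; base rate stands.
Duty = ¥20,915.20 × 25.5% = ¥5,333.38.
Total = ¥18,884.64 + ¥156,514.02 + ¥5,333.38 = ¥180,732.04.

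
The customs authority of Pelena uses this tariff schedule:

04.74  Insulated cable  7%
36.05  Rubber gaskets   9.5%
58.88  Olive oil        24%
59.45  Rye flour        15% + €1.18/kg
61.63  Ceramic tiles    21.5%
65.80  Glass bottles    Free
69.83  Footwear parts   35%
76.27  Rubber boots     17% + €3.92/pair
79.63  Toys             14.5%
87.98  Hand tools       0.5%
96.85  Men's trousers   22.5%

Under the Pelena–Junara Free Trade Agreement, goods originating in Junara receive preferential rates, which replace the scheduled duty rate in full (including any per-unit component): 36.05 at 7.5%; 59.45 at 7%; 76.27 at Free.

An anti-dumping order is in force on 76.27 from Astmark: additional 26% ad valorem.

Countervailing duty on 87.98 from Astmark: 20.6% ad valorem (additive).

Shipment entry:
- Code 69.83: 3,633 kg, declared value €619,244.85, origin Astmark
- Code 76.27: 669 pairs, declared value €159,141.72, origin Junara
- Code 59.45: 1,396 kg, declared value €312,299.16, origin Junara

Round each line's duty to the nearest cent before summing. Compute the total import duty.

Line 1 (69.83, Astmark, 3,633 kg, €619,244.85):
Base rate for 69.83 is 35%.
Duty = €619,244.85 × 35% = €216,735.70.
Line 2 (76.27, Junara, 669 pairs, €159,141.72):
Base rate for 76.27 is 17% + €3.92/pair.
Origin Junara qualifies under the Pelena–Junara agreement and 76.27 is covered: preferential rate Free applies instead.
The additional-duty order on 76.27 targets Astmark, not Junara; it does not apply.
Duty = €159,141.72 × 0% = €0.00.
Line 3 (59.45, Junara, 1,396 kg, €312,299.16):
Base rate for 59.45 is 15% + €1.18/kg.
Origin Junara qualifies under the Pelena–Junara agreement and 59.45 is covered: preferential rate 7% applies instead.
Duty = €312,299.16 × 7% = €21,860.94.
Total = €216,735.70 + €0.00 + €21,860.94 = €238,596.64.

€238,596.64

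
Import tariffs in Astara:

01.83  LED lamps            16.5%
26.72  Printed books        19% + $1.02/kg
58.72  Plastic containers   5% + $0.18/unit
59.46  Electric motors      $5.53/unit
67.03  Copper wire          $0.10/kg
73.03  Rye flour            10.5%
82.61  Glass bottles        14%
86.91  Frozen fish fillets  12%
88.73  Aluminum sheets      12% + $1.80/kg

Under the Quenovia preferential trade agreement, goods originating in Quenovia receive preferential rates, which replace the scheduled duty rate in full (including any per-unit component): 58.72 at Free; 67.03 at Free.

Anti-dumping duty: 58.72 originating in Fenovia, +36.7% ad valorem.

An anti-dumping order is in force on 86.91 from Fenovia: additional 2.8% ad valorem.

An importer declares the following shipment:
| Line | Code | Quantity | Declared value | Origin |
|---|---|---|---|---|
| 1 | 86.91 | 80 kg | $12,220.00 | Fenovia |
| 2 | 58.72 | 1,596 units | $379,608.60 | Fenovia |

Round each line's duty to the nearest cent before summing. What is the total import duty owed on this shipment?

Line 1 (86.91, Fenovia, 80 kg, $12,220.00):
Base rate for 86.91 is 12%.
Additional duty on 86.91 from Fenovia: +2.8%. Applied ad valorem rate: 12% + 2.8% = 14.8%.
Duty = $12,220.00 × 14.8% = $1,808.56.
Line 2 (58.72, Fenovia, 1,596 units, $379,608.60):
Base rate for 58.72 is 5% + $0.18/unit.
58.72 has an FTA preferential rate, but origin Fenovia is not Quenovia; base rate stands.
Additional duty on 58.72 from Fenovia: +36.7%. Applied ad valorem rate: 5% + 36.7% = 41.7%.
Duty = $379,608.60 × 41.7% + 1,596 × $0.18 = $158,584.07.
Total = $1,808.56 + $158,584.07 = $160,392.63.

$160,392.63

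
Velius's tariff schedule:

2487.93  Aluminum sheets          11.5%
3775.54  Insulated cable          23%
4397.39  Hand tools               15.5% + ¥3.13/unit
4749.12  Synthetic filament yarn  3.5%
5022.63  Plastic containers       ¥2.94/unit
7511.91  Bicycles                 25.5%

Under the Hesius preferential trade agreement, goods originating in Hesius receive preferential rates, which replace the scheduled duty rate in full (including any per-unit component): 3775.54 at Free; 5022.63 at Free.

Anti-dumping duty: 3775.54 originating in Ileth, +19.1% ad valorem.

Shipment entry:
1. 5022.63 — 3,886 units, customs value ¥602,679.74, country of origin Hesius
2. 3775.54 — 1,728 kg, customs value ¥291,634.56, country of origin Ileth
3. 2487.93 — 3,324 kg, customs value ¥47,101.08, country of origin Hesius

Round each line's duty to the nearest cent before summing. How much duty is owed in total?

Line 1 (5022.63, Hesius, 3,886 units, ¥602,679.74):
Base rate for 5022.63 is ¥2.94/unit.
Origin Hesius qualifies under the Velius–Hesius agreement and 5022.63 is covered: preferential rate Free applies instead.
Duty = ¥602,679.74 × 0% = ¥0.00.
Line 2 (3775.54, Ileth, 1,728 kg, ¥291,634.56):
Base rate for 3775.54 is 23%.
3775.54 has an FTA preferential rate, but origin Ileth is not Hesius; base rate stands.
Additional duty on 3775.54 from Ileth: +19.1%. Applied ad valorem rate: 23% + 19.1% = 42.1%.
Duty = ¥291,634.56 × 42.1% = ¥122,778.15.
Line 3 (2487.93, Hesius, 3,324 kg, ¥47,101.08):
Base rate for 2487.93 is 11.5%.
Origin Hesius is the FTA partner but 2487.93 is not on the preference list; base rate stands.
Duty = ¥47,101.08 × 11.5% = ¥5,416.62.
Total = ¥0.00 + ¥122,778.15 + ¥5,416.62 = ¥128,194.77.

¥128,194.77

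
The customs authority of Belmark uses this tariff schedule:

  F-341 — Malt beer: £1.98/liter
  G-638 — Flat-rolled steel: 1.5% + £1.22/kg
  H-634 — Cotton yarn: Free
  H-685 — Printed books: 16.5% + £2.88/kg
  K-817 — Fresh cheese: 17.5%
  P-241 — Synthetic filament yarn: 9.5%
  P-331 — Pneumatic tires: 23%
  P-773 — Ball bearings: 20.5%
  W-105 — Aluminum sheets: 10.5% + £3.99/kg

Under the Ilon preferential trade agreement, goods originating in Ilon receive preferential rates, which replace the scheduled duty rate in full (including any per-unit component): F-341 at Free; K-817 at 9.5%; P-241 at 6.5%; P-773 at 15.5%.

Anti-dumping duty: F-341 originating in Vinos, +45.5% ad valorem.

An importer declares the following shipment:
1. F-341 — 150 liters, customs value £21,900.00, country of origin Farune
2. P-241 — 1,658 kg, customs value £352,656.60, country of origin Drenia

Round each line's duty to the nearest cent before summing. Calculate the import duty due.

Line 1 (F-341, Farune, 150 liters, £21,900.00):
Base rate for F-341 is £1.98/liter.
F-341 has an FTA preferential rate, but origin Farune is not Ilon; base rate stands.
The additional-duty order on F-341 targets Vinos, not Farune; it does not apply.
Duty = 150 × £1.98 = £297.00.
Line 2 (P-241, Drenia, 1,658 kg, £352,656.60):
Base rate for P-241 is 9.5%.
P-241 has an FTA preferential rate, but origin Drenia is not Ilon; base rate stands.
Duty = £352,656.60 × 9.5% = £33,502.38.
Total = £297.00 + £33,502.38 = £33,799.38.

£33,799.38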